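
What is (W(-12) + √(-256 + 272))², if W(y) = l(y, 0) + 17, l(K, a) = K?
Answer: 81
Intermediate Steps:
W(y) = 17 + y (W(y) = y + 17 = 17 + y)
(W(-12) + √(-256 + 272))² = ((17 - 12) + √(-256 + 272))² = (5 + √16)² = (5 + 4)² = 9² = 81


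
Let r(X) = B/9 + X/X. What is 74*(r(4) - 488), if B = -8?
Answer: -324934/9 ≈ -36104.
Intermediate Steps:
r(X) = 1/9 (r(X) = -8/9 + X/X = -8*1/9 + 1 = -8/9 + 1 = 1/9)
74*(r(4) - 488) = 74*(1/9 - 488) = 74*(-4391/9) = -324934/9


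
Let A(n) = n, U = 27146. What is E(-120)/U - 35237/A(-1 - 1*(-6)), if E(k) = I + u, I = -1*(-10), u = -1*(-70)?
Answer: -478271601/67865 ≈ -7047.4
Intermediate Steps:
u = 70
I = 10
E(k) = 80 (E(k) = 10 + 70 = 80)
E(-120)/U - 35237/A(-1 - 1*(-6)) = 80/27146 - 35237/(-1 - 1*(-6)) = 80*(1/27146) - 35237/(-1 + 6) = 40/13573 - 35237/5 = -478271601/67865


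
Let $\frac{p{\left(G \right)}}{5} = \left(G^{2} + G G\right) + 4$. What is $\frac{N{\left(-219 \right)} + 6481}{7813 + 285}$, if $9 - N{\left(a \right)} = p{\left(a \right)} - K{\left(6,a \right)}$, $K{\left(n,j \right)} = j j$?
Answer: $- \frac{425179}{8098} \approx -52.504$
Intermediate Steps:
$K{\left(n,j \right)} = j^{2}$
$p{\left(G \right)} = 20 + 10 G^{2}$ ($p{\left(G \right)} = 5 \left(\left(G^{2} + G G\right) + 4\right) = 5 \left(\left(G^{2} + G^{2}\right) + 4\right) = 5 \left(2 G^{2} + 4\right) = 5 \left(4 + 2 G^{2}\right) = 20 + 10 G^{2}$)
$N{\left(a \right)} = -11 - 9 a^{2}$ ($N{\left(a \right)} = 9 - \left(\left(20 + 10 a^{2}\right) - a^{2}\right) = 9 - \left(20 + 9 a^{2}\right) = -11 - 9 a^{2}$)
$\frac{N{\left(-219 \right)} + 6481}{7813 + 285} = \frac{\left(-11 - 9 \left(-219\right)^{2}\right) + 6481}{7813 + 285} = \frac{\left(-11 - 431649\right) + 6481}{8098} = \left(\left(-11 - 431649\right) + 6481\right) \frac{1}{8098} = \left(-431660 + 6481\right) \frac{1}{8098} = \left(-425179\right) \frac{1}{8098} = - \frac{425179}{8098}$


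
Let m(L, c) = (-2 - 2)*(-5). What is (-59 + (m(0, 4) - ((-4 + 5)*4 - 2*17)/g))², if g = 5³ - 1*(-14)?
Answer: 29062881/19321 ≈ 1504.2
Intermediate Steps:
g = 139 (g = 125 + 14 = 139)
m(L, c) = 20 (m(L, c) = -4*(-5) = 20)
(-59 + (m(0, 4) - ((-4 + 5)*4 - 2*17)/g))² = (-59 + (20 - ((-4 + 5)*4 - 2*17)/139))² = (-59 + (20 - (1*4 - 34)/139))² = (-59 + (20 - (4 - 34)/139))² = (-59 + (20 - (-30)/139))² = (-59 + (20 - 1*(-30/139)))² = (-59 + (20 + 30/139))² = (-59 + 2810/139)² = (-5391/139)² = 29062881/19321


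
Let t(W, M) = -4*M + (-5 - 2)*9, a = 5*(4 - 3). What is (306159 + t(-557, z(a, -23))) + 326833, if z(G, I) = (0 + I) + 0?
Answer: 633021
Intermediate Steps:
a = 5 (a = 5*1 = 5)
z(G, I) = I (z(G, I) = I + 0 = I)
t(W, M) = -63 - 4*M (t(W, M) = -4*M - 7*9 = -4*M - 63 = -63 - 4*M)
(306159 + t(-557, z(a, -23))) + 326833 = (306159 + (-63 - 4*(-23))) + 326833 = (306159 + (-63 + 92)) + 326833 = (306159 + 29) + 326833 = 306188 + 326833 = 633021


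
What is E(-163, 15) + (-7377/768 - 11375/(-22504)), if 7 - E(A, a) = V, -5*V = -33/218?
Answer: -836069807/392469760 ≈ -2.1303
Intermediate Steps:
V = 33/1090 (V = -(-33)/(5*218) = -⅕*(-33/218) = 33/1090 ≈ 0.030275)
E(A, a) = 7597/1090 (E(A, a) = 7 - 1*33/1090 = 7 - 33/1090 = 7597/1090)
E(-163, 15) + (-7377/768 - 11375/(-22504)) = 7597/1090 + (-7377/768 - 11375/(-22504)) = 7597/1090 + (-7377*1/768 - 11375*(-1/22504)) = 7597/1090 + (-2459/256 + 11375/22504) = 7597/1090 - 6553167/720128 = -836069807/392469760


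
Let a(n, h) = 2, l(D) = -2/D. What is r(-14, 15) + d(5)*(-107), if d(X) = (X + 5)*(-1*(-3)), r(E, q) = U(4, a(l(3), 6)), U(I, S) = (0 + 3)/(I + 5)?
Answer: -9629/3 ≈ -3209.7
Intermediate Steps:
U(I, S) = 3/(5 + I)
r(E, q) = ⅓ (r(E, q) = 3/(5 + 4) = 3/9 = 3*(⅑) = ⅓)
d(X) = 15 + 3*X (d(X) = (5 + X)*3 = 15 + 3*X)
r(-14, 15) + d(5)*(-107) = ⅓ + (15 + 3*5)*(-107) = ⅓ + (15 + 15)*(-107) = ⅓ + 30*(-107) = ⅓ - 3210 = -9629/3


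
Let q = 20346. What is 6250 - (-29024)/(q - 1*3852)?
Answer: 51558262/8247 ≈ 6251.8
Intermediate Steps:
6250 - (-29024)/(q - 1*3852) = 6250 - (-29024)/(20346 - 1*3852) = 6250 - (-29024)/(20346 - 3852) = 6250 - (-29024)/16494 = 6250 - 1*(-14512/8247) = 6250 + 14512/8247 = 51558262/8247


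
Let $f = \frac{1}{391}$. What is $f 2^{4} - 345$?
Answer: $- \frac{134879}{391} \approx -344.96$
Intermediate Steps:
$f = \frac{1}{391} \approx 0.0025575$
$f 2^{4} - 345 = \frac{2^{4}}{391} - 345 = \frac{1}{391} \cdot 16 - 345 = \frac{16}{391} - 345 = - \frac{134879}{391}$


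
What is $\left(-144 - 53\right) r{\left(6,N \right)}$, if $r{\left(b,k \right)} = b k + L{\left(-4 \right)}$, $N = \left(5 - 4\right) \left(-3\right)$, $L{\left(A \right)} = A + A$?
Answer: $5122$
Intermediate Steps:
$L{\left(A \right)} = 2 A$
$N = -3$ ($N = 1 \left(-3\right) = -3$)
$r{\left(b,k \right)} = -8 + b k$ ($r{\left(b,k \right)} = b k + 2 \left(-4\right) = b k - 8 = -8 + b k$)
$\left(-144 - 53\right) r{\left(6,N \right)} = \left(-144 - 53\right) \left(-8 + 6 \left(-3\right)\right) = - 197 \left(-8 - 18\right) = \left(-197\right) \left(-26\right) = 5122$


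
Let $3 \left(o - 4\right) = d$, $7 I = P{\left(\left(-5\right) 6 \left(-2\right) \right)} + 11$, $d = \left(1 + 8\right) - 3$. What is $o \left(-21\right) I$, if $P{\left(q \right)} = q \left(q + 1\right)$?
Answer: $-66078$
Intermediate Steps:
$P{\left(q \right)} = q \left(1 + q\right)$
$d = 6$ ($d = 9 - 3 = 6$)
$I = \frac{3671}{7}$ ($I = \frac{\left(-5\right) 6 \left(-2\right) \left(1 + \left(-5\right) 6 \left(-2\right)\right) + 11}{7} = \frac{\left(-30\right) \left(-2\right) \left(1 - -60\right) + 11}{7} = \frac{60 \left(1 + 60\right) + 11}{7} = \frac{60 \cdot 61 + 11}{7} = \frac{3660 + 11}{7} = \frac{1}{7} \cdot 3671 = \frac{3671}{7} \approx 524.43$)
$o = 6$ ($o = 4 + \frac{1}{3} \cdot 6 = 4 + 2 = 6$)
$o \left(-21\right) I = 6 \left(-21\right) \frac{3671}{7} = \left(-126\right) \frac{3671}{7} = -66078$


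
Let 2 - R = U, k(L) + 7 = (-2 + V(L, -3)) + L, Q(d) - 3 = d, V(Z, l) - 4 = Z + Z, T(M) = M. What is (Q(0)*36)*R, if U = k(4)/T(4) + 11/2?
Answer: -567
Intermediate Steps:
V(Z, l) = 4 + 2*Z (V(Z, l) = 4 + (Z + Z) = 4 + 2*Z)
Q(d) = 3 + d
k(L) = -5 + 3*L (k(L) = -7 + ((-2 + (4 + 2*L)) + L) = -7 + ((2 + 2*L) + L) = -7 + (2 + 3*L) = -5 + 3*L)
U = 29/4 (U = (-5 + 3*4)/4 + 11/2 = (-5 + 12)*(1/4) + 11*(1/2) = 7*(1/4) + 11/2 = 7/4 + 11/2 = 29/4 ≈ 7.2500)
R = -21/4 (R = 2 - 1*29/4 = 2 - 29/4 = -21/4 ≈ -5.2500)
(Q(0)*36)*R = ((3 + 0)*36)*(-21/4) = (3*36)*(-21/4) = 108*(-21/4) = -567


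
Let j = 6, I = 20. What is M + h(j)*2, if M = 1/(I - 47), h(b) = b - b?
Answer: -1/27 ≈ -0.037037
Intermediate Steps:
h(b) = 0
M = -1/27 (M = 1/(20 - 47) = 1/(-27) = -1/27 ≈ -0.037037)
M + h(j)*2 = -1/27 + 0*2 = -1/27 + 0 = -1/27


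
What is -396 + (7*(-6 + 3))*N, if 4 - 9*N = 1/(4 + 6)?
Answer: -4051/10 ≈ -405.10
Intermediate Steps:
N = 13/30 (N = 4/9 - 1/(9*(4 + 6)) = 4/9 - 1/9/10 = 4/9 - 1/9*1/10 = 4/9 - 1/90 = 13/30 ≈ 0.43333)
-396 + (7*(-6 + 3))*N = -396 + (7*(-6 + 3))*(13/30) = -396 + (7*(-3))*(13/30) = -396 - 21*13/30 = -396 - 91/10 = -4051/10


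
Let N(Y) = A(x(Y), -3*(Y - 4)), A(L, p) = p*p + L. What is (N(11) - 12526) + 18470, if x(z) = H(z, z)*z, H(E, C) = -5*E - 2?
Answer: 5758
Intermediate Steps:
H(E, C) = -2 - 5*E
x(z) = z*(-2 - 5*z) (x(z) = (-2 - 5*z)*z = z*(-2 - 5*z))
A(L, p) = L + p**2 (A(L, p) = p**2 + L = L + p**2)
N(Y) = (12 - 3*Y)**2 - Y*(2 + 5*Y) (N(Y) = -Y*(2 + 5*Y) + (-3*(Y - 4))**2 = -Y*(2 + 5*Y) + (-3*(-4 + Y))**2 = -Y*(2 + 5*Y) + (12 - 3*Y)**2 = (12 - 3*Y)**2 - Y*(2 + 5*Y))
(N(11) - 12526) + 18470 = ((144 - 74*11 + 4*11**2) - 12526) + 18470 = ((144 - 814 + 4*121) - 12526) + 18470 = ((144 - 814 + 484) - 12526) + 18470 = (-186 - 12526) + 18470 = -12712 + 18470 = 5758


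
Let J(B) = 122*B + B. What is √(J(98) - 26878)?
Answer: 2*I*√3706 ≈ 121.75*I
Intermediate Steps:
J(B) = 123*B
√(J(98) - 26878) = √(123*98 - 26878) = √(12054 - 26878) = √(-14824) = 2*I*√3706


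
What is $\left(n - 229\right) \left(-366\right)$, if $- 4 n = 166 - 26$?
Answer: $96624$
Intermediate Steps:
$n = -35$ ($n = - \frac{166 - 26}{4} = \left(- \frac{1}{4}\right) 140 = -35$)
$\left(n - 229\right) \left(-366\right) = \left(-35 - 229\right) \left(-366\right) = \left(-264\right) \left(-366\right) = 96624$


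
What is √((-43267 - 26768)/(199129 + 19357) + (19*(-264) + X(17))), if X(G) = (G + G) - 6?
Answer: I*√283142840738/7534 ≈ 70.628*I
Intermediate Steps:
X(G) = -6 + 2*G (X(G) = 2*G - 6 = -6 + 2*G)
√((-43267 - 26768)/(199129 + 19357) + (19*(-264) + X(17))) = √((-43267 - 26768)/(199129 + 19357) + (19*(-264) + (-6 + 2*17))) = √(-70035/218486 + (-5016 + (-6 + 34))) = √(-70035*1/218486 + (-5016 + 28)) = √(-2415/7534 - 4988) = √(-37582007/7534) = I*√283142840738/7534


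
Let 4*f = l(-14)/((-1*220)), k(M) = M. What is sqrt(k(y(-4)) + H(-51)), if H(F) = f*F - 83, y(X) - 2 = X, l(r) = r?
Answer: I*sqrt(4153270)/220 ≈ 9.2634*I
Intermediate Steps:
y(X) = 2 + X
f = 7/440 (f = (-14/((-1*220)))/4 = (-14/(-220))/4 = (-14*(-1/220))/4 = (1/4)*(7/110) = 7/440 ≈ 0.015909)
H(F) = -83 + 7*F/440 (H(F) = 7*F/440 - 83 = -83 + 7*F/440)
sqrt(k(y(-4)) + H(-51)) = sqrt((2 - 4) + (-83 + (7/440)*(-51))) = sqrt(-2 + (-83 - 357/440)) = sqrt(-2 - 36877/440) = sqrt(-37757/440) = I*sqrt(4153270)/220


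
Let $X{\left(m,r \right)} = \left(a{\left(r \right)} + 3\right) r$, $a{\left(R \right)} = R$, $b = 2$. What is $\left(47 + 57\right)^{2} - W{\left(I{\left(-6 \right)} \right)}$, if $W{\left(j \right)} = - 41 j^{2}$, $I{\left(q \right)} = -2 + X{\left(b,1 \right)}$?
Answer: $10980$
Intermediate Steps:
$X{\left(m,r \right)} = r \left(3 + r\right)$ ($X{\left(m,r \right)} = \left(r + 3\right) r = \left(3 + r\right) r = r \left(3 + r\right)$)
$I{\left(q \right)} = 2$ ($I{\left(q \right)} = -2 + 1 \left(3 + 1\right) = -2 + 1 \cdot 4 = -2 + 4 = 2$)
$\left(47 + 57\right)^{2} - W{\left(I{\left(-6 \right)} \right)} = \left(47 + 57\right)^{2} - - 41 \cdot 2^{2} = 104^{2} - \left(-41\right) 4 = 10816 - -164 = 10816 + 164 = 10980$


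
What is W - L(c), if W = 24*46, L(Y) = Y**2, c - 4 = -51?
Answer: -1105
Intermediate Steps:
c = -47 (c = 4 - 51 = -47)
W = 1104
W - L(c) = 1104 - 1*(-47)**2 = 1104 - 1*2209 = 1104 - 2209 = -1105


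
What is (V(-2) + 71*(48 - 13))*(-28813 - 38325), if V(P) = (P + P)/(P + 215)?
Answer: -35536210538/213 ≈ -1.6684e+8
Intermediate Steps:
V(P) = 2*P/(215 + P) (V(P) = (2*P)/(215 + P) = 2*P/(215 + P))
(V(-2) + 71*(48 - 13))*(-28813 - 38325) = (2*(-2)/(215 - 2) + 71*(48 - 13))*(-28813 - 38325) = (2*(-2)/213 + 71*35)*(-67138) = (2*(-2)*(1/213) + 2485)*(-67138) = (-4/213 + 2485)*(-67138) = (529301/213)*(-67138) = -35536210538/213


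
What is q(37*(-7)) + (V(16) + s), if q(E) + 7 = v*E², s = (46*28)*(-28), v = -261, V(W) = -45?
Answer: -17544257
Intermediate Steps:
s = -36064 (s = 1288*(-28) = -36064)
q(E) = -7 - 261*E²
q(37*(-7)) + (V(16) + s) = (-7 - 261*(37*(-7))²) + (-45 - 36064) = (-7 - 261*(-259)²) - 36109 = (-7 - 261*67081) - 36109 = (-7 - 17508141) - 36109 = -17508148 - 36109 = -17544257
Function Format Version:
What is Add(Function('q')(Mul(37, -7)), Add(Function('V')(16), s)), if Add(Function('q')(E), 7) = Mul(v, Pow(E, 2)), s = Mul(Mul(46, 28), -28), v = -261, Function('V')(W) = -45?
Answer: -17544257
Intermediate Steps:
s = -36064 (s = Mul(1288, -28) = -36064)
Function('q')(E) = Add(-7, Mul(-261, Pow(E, 2)))
Add(Function('q')(Mul(37, -7)), Add(Function('V')(16), s)) = Add(Add(-7, Mul(-261, Pow(Mul(37, -7), 2))), Add(-45, -36064)) = Add(Add(-7, Mul(-261, Pow(-259, 2))), -36109) = Add(Add(-7, Mul(-261, 67081)), -36109) = Add(Add(-7, -17508141), -36109) = Add(-17508148, -36109) = -17544257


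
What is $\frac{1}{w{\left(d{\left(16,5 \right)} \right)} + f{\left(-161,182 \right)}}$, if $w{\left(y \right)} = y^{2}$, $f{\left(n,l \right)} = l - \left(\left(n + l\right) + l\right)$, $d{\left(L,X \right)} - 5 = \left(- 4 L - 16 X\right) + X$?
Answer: $\frac{1}{17935} \approx 5.5757 \cdot 10^{-5}$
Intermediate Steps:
$d{\left(L,X \right)} = 5 - 15 X - 4 L$ ($d{\left(L,X \right)} = 5 + \left(\left(- 4 L - 16 X\right) + X\right) = 5 + \left(\left(- 16 X - 4 L\right) + X\right) = 5 - \left(4 L + 15 X\right) = 5 - 15 X - 4 L$)
$f{\left(n,l \right)} = - l - n$ ($f{\left(n,l \right)} = l - \left(\left(l + n\right) + l\right) = l - \left(n + 2 l\right) = - l - n$)
$\frac{1}{w{\left(d{\left(16,5 \right)} \right)} + f{\left(-161,182 \right)}} = \frac{1}{\left(5 - 75 - 64\right)^{2} - 21} = \frac{1}{\left(5 - 75 - 64\right)^{2} + \left(-182 + 161\right)} = \frac{1}{\left(-134\right)^{2} - 21} = \frac{1}{17956 - 21} = \frac{1}{17935}$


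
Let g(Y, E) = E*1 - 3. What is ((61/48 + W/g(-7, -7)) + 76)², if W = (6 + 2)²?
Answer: 289306081/57600 ≈ 5022.7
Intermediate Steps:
W = 64 (W = 8² = 64)
g(Y, E) = -3 + E (g(Y, E) = E - 3 = -3 + E)
((61/48 + W/g(-7, -7)) + 76)² = ((61/48 + 64/(-3 - 7)) + 76)² = ((61*(1/48) + 64/(-10)) + 76)² = ((61/48 + 64*(-⅒)) + 76)² = ((61/48 - 32/5) + 76)² = (-1231/240 + 76)² = (17009/240)² = 289306081/57600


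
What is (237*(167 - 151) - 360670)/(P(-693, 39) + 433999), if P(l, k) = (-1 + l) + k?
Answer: -178439/216672 ≈ -0.82354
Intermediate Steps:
P(l, k) = -1 + k + l
(237*(167 - 151) - 360670)/(P(-693, 39) + 433999) = (237*(167 - 151) - 360670)/((-1 + 39 - 693) + 433999) = (237*16 - 360670)/(-655 + 433999) = (3792 - 360670)/433344 = -356878*1/433344 = -178439/216672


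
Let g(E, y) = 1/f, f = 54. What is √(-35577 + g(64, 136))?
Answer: I*√11526942/18 ≈ 188.62*I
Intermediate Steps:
g(E, y) = 1/54
√(-35577 + g(64, 136)) = √(-35577 + 1/54) = √(-1921157/54) = I*√11526942/18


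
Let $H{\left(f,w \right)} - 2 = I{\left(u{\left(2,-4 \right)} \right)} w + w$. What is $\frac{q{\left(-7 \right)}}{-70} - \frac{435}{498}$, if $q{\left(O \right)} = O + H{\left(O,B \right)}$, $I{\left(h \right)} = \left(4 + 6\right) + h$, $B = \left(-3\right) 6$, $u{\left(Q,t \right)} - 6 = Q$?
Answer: $\frac{11863}{2905} \approx 4.0836$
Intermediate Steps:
$u{\left(Q,t \right)} = 6 + Q$
$B = -18$
$I{\left(h \right)} = 10 + h$
$H{\left(f,w \right)} = 2 + 19 w$ ($H{\left(f,w \right)} = 2 + \left(\left(10 + \left(6 + 2\right)\right) w + w\right) = 2 + \left(\left(10 + 8\right) w + w\right) = 2 + \left(18 w + w\right) = 2 + 19 w$)
$q{\left(O \right)} = -340 + O$ ($q{\left(O \right)} = O + \left(2 + 19 \left(-18\right)\right) = O + \left(2 - 342\right) = O - 340 = -340 + O$)
$\frac{q{\left(-7 \right)}}{-70} - \frac{435}{498} = \frac{-340 - 7}{-70} - \frac{435}{498} = \left(-347\right) \left(- \frac{1}{70}\right) - \frac{145}{166} = \frac{347}{70} - \frac{145}{166} = \frac{11863}{2905}$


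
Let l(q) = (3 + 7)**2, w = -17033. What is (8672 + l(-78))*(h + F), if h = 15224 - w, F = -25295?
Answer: 61070664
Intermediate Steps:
h = 32257 (h = 15224 - 1*(-17033) = 15224 + 17033 = 32257)
l(q) = 100 (l(q) = 10**2 = 100)
(8672 + l(-78))*(h + F) = (8672 + 100)*(32257 - 25295) = 8772*6962 = 61070664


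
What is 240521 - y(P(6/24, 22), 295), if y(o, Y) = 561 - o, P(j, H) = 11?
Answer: 239971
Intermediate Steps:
240521 - y(P(6/24, 22), 295) = 240521 - (561 - 1*11) = 240521 - (561 - 11) = 240521 - 1*550 = 240521 - 550 = 239971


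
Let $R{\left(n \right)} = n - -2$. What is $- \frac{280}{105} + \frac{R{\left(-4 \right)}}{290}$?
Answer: $- \frac{1163}{435} \approx -2.6736$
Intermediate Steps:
$R{\left(n \right)} = 2 + n$ ($R{\left(n \right)} = n + 2 = 2 + n$)
$- \frac{280}{105} + \frac{R{\left(-4 \right)}}{290} = - \frac{280}{105} + \frac{2 - 4}{290} = \left(-280\right) \frac{1}{105} - \frac{1}{145} = - \frac{8}{3} - \frac{1}{145} = - \frac{1163}{435}$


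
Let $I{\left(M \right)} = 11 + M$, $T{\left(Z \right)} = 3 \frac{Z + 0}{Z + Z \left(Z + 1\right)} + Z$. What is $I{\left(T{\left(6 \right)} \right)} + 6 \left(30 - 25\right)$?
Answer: $\frac{379}{8} \approx 47.375$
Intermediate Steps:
$T{\left(Z \right)} = Z + \frac{3 Z}{Z + Z \left(1 + Z\right)}$ ($T{\left(Z \right)} = 3 \frac{Z}{Z + Z \left(1 + Z\right)} + Z = \frac{3 Z}{Z + Z \left(1 + Z\right)} + Z = Z + \frac{3 Z}{Z + Z \left(1 + Z\right)}$)
$I{\left(T{\left(6 \right)} \right)} + 6 \left(30 - 25\right) = \left(11 + \frac{3 + 6^{2} + 2 \cdot 6}{2 + 6}\right) + 6 \left(30 - 25\right) = \left(11 + \frac{3 + 36 + 12}{8}\right) + 6 \cdot 5 = \left(11 + \frac{1}{8} \cdot 51\right) + 30 = \left(11 + \frac{51}{8}\right) + 30 = \frac{139}{8} + 30 = \frac{379}{8}$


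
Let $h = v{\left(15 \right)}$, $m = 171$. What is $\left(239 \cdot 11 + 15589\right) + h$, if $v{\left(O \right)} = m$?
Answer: $18389$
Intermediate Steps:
$v{\left(O \right)} = 171$
$h = 171$
$\left(239 \cdot 11 + 15589\right) + h = \left(239 \cdot 11 + 15589\right) + 171 = \left(2629 + 15589\right) + 171 = 18218 + 171 = 18389$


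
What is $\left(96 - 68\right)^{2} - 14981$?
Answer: $-14197$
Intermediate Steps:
$\left(96 - 68\right)^{2} - 14981 = 28^{2} - 14981 = 784 - 14981 = -14197$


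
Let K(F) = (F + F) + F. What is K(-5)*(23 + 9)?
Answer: -480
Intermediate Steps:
K(F) = 3*F (K(F) = 2*F + F = 3*F)
K(-5)*(23 + 9) = (3*(-5))*(23 + 9) = -15*32 = -480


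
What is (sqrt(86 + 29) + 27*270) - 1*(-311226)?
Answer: 318516 + sqrt(115) ≈ 3.1853e+5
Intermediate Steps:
(sqrt(86 + 29) + 27*270) - 1*(-311226) = (sqrt(115) + 7290) + 311226 = (7290 + sqrt(115)) + 311226 = 318516 + sqrt(115)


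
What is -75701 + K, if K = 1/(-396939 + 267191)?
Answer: -9822053349/129748 ≈ -75701.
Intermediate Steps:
K = -1/129748 (K = 1/(-129748) = -1/129748 ≈ -7.7072e-6)
-75701 + K = -75701 - 1/129748 = -9822053349/129748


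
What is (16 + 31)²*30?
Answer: 66270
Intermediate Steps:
(16 + 31)²*30 = 47²*30 = 2209*30 = 66270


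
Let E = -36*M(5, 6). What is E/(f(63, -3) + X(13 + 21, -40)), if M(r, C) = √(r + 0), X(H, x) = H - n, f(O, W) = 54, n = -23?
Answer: -12*√5/37 ≈ -0.72521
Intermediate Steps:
X(H, x) = 23 + H (X(H, x) = H - 1*(-23) = H + 23 = 23 + H)
M(r, C) = √r
E = -36*√5 ≈ -80.498
E/(f(63, -3) + X(13 + 21, -40)) = (-36*√5)/(54 + (23 + (13 + 21))) = (-36*√5)/(54 + (23 + 34)) = (-36*√5)/(54 + 57) = -36*√5/111 = -36*√5*(1/111) = -12*√5/37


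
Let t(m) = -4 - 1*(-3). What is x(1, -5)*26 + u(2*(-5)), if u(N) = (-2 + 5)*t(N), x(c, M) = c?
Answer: 23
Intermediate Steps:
t(m) = -1 (t(m) = -4 + 3 = -1)
u(N) = -3 (u(N) = (-2 + 5)*(-1) = 3*(-1) = -3)
x(1, -5)*26 + u(2*(-5)) = 1*26 - 3 = 26 - 3 = 23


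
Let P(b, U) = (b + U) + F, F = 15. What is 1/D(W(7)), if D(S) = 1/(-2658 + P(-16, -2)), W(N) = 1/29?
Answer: -2661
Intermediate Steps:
P(b, U) = 15 + U + b (P(b, U) = (b + U) + 15 = (U + b) + 15 = 15 + U + b)
W(N) = 1/29
D(S) = -1/2661 (D(S) = 1/(-2658 + (15 - 2 - 16)) = 1/(-2658 - 3) = 1/(-2661) = -1/2661)
1/D(W(7)) = 1/(-1/2661) = -2661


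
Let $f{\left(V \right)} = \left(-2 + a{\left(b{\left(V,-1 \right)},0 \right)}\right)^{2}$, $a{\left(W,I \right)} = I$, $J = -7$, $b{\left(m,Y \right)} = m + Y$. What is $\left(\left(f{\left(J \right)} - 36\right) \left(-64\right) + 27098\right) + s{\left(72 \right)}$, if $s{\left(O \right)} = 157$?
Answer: $29303$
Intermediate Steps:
$b{\left(m,Y \right)} = Y + m$
$f{\left(V \right)} = 4$ ($f{\left(V \right)} = \left(-2 + 0\right)^{2} = \left(-2\right)^{2} = 4$)
$\left(\left(f{\left(J \right)} - 36\right) \left(-64\right) + 27098\right) + s{\left(72 \right)} = \left(\left(4 - 36\right) \left(-64\right) + 27098\right) + 157 = \left(\left(-32\right) \left(-64\right) + 27098\right) + 157 = \left(2048 + 27098\right) + 157 = 29146 + 157 = 29303$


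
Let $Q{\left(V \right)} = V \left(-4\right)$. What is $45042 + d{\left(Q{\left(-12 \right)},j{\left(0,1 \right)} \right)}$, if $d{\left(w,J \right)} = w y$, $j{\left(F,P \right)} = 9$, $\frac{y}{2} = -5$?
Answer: $44562$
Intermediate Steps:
$y = -10$ ($y = 2 \left(-5\right) = -10$)
$Q{\left(V \right)} = - 4 V$
$d{\left(w,J \right)} = - 10 w$ ($d{\left(w,J \right)} = w \left(-10\right) = - 10 w$)
$45042 + d{\left(Q{\left(-12 \right)},j{\left(0,1 \right)} \right)} = 45042 - 10 \left(\left(-4\right) \left(-12\right)\right) = 45042 - 480 = 44562$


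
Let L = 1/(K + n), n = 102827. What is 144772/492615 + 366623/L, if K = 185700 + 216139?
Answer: 91144692785995342/492615 ≈ 1.8502e+11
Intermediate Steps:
K = 401839
L = 1/504666 (L = 1/(401839 + 102827) = 1/504666 ≈ 1.9815e-6)
144772/492615 + 366623/L = 144772/492615 + 366623/(1/504666) = 144772*(1/492615) + 366623*504666 = 144772/492615 + 185022162918 = 91144692785995342/492615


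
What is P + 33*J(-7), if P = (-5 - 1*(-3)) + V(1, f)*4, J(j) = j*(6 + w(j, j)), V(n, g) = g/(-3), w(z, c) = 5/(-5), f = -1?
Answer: -3467/3 ≈ -1155.7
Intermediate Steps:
w(z, c) = -1 (w(z, c) = 5*(-⅕) = -1)
V(n, g) = -g/3 (V(n, g) = g*(-⅓) = -g/3)
J(j) = 5*j (J(j) = j*(6 - 1) = j*5 = 5*j)
P = -⅔ (P = (-5 - 1*(-3)) - ⅓*(-1)*4 = (-5 + 3) + (⅓)*4 = -2 + 4/3 = -⅔ ≈ -0.66667)
P + 33*J(-7) = -⅔ + 33*(5*(-7)) = -⅔ + 33*(-35) = -⅔ - 1155 = -3467/3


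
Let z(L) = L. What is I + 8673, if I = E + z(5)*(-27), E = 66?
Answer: 8604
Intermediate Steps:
I = -69 (I = 66 + 5*(-27) = 66 - 135 = -69)
I + 8673 = -69 + 8673 = 8604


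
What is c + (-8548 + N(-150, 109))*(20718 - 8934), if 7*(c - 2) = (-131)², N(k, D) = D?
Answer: -696099057/7 ≈ -9.9443e+7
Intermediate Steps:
c = 17175/7 (c = 2 + (⅐)*(-131)² = 2 + (⅐)*17161 = 2 + 17161/7 = 17175/7 ≈ 2453.6)
c + (-8548 + N(-150, 109))*(20718 - 8934) = 17175/7 + (-8548 + 109)*(20718 - 8934) = 17175/7 - 8439*11784 = 17175/7 - 99445176 = -696099057/7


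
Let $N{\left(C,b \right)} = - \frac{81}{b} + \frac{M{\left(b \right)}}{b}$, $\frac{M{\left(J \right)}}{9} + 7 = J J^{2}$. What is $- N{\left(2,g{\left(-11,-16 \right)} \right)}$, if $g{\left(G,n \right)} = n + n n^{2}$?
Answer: $- \frac{39109462281}{257} \approx -1.5218 \cdot 10^{8}$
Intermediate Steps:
$g{\left(G,n \right)} = n + n^{3}$
$M{\left(J \right)} = -63 + 9 J^{3}$ ($M{\left(J \right)} = -63 + 9 J J^{2} = -63 + 9 J^{3}$)
$N{\left(C,b \right)} = - \frac{81}{b} + \frac{-63 + 9 b^{3}}{b}$
$- N{\left(2,g{\left(-11,-16 \right)} \right)} = - \frac{9 \left(-16 + \left(-16 + \left(-16\right)^{3}\right)^{3}\right)}{-16 + \left(-16\right)^{3}} = - \frac{9 \left(-16 + \left(-16 - 4096\right)^{3}\right)}{-16 - 4096} = - \frac{9 \left(-16 + \left(-4112\right)^{3}\right)}{-4112} = - \frac{9 \left(-1\right) \left(-16 - 69527932928\right)}{4112} = - \frac{9 \left(-1\right) \left(-69527932944\right)}{4112} = \left(-1\right) \frac{39109462281}{257} = - \frac{39109462281}{257}$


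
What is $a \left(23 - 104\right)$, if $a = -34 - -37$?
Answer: $-243$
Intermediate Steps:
$a = 3$ ($a = -34 + 37 = 3$)
$a \left(23 - 104\right) = 3 \left(23 - 104\right) = 3 \left(-81\right) = -243$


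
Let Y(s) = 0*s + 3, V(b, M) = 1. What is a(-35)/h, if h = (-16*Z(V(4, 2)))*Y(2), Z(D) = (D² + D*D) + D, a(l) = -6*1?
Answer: 1/24 ≈ 0.041667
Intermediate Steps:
a(l) = -6
Y(s) = 3 (Y(s) = 0 + 3 = 3)
Z(D) = D + 2*D² (Z(D) = (D² + D²) + D = 2*D² + D = D + 2*D²)
h = -144 (h = -16*(1 + 2*1)*3 = -16*(1 + 2)*3 = -16*3*3 = -48*3 = -144)
a(-35)/h = -6/(-144) = -6*(-1/144) = 1/24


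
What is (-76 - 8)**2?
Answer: 7056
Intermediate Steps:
(-76 - 8)**2 = (-84)**2 = 7056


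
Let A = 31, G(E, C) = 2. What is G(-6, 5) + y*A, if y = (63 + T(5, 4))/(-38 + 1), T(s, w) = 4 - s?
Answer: -1848/37 ≈ -49.946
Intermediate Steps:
y = -62/37 (y = (63 + (4 - 1*5))/(-38 + 1) = (63 + (4 - 5))/(-37) = (63 - 1)*(-1/37) = 62*(-1/37) = -62/37 ≈ -1.6757)
G(-6, 5) + y*A = 2 - 62/37*31 = 2 - 1922/37 = -1848/37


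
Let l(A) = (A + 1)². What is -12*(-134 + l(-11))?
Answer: 408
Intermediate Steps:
l(A) = (1 + A)²
-12*(-134 + l(-11)) = -12*(-134 + (1 - 11)²) = -12*(-134 + (-10)²) = -12*(-134 + 100) = -12*(-34) = 408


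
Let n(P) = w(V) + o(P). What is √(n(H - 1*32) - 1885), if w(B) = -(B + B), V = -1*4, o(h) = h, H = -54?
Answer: I*√1963 ≈ 44.306*I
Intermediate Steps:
V = -4
w(B) = -2*B
n(P) = 8 + P (n(P) = -2*(-4) + P = 8 + P)
√(n(H - 1*32) - 1885) = √((8 + (-54 - 1*32)) - 1885) = √((8 + (-54 - 32)) - 1885) = √((8 - 86) - 1885) = √(-78 - 1885) = √(-1963) = I*√1963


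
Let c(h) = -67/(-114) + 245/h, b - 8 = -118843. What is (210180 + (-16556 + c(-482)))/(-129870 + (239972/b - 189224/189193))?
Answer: -1929030101568819895/1293893635620582522 ≈ -1.4909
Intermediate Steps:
b = -118835 (b = 8 - 118843 = -118835)
c(h) = 67/114 + 245/h (c(h) = -67*(-1/114) + 245/h = 67/114 + 245/h)
(210180 + (-16556 + c(-482)))/(-129870 + (239972/b - 189224/189193)) = (210180 + (-16556 + (67/114 + 245/(-482))))/(-129870 + (239972/(-118835) - 189224/189193)) = (210180 + (-16556 + (67/114 + 245*(-1/482))))/(-129870 + (239972*(-1/118835) - 189224*1/189193)) = (210180 + (-16556 + (67/114 - 245/482)))/(-129870 + (-239972/118835 - 6104/6103)) = (210180 + (-16556 + 1091/13737))/(-129870 - 2189917956/725250005) = (210180 - 227428681/13737)/(-94190408067306/725250005) = (2659813979/13737)*(-725250005/94190408067306) = -1929030101568819895/1293893635620582522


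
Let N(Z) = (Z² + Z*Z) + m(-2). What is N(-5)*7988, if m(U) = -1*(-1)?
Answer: 407388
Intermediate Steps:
m(U) = 1
N(Z) = 1 + 2*Z² (N(Z) = (Z² + Z*Z) + 1 = (Z² + Z²) + 1 = 2*Z² + 1 = 1 + 2*Z²)
N(-5)*7988 = (1 + 2*(-5)²)*7988 = (1 + 2*25)*7988 = (1 + 50)*7988 = 51*7988 = 407388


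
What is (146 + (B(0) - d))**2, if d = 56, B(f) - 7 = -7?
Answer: 8100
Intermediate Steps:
B(f) = 0 (B(f) = 7 - 7 = 0)
(146 + (B(0) - d))**2 = (146 + (0 - 1*56))**2 = (146 + (0 - 56))**2 = (146 - 56)**2 = 90**2 = 8100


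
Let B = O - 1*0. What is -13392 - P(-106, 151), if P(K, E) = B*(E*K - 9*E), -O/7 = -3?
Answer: 351273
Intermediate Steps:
O = 21 (O = -7*(-3) = 21)
B = 21 (B = 21 - 1*0 = 21 + 0 = 21)
P(K, E) = -189*E + 21*E*K (P(K, E) = 21*(E*K - 9*E) = 21*(-9*E + E*K) = -189*E + 21*E*K)
-13392 - P(-106, 151) = -13392 - 21*151*(-9 - 106) = -13392 - 21*151*(-115) = -13392 - 1*(-364665) = -13392 + 364665 = 351273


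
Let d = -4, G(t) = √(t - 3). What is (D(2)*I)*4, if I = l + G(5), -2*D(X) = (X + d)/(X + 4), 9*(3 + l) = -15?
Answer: -28/9 + 2*√2/3 ≈ -2.1683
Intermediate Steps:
l = -14/3 (l = -3 + (⅑)*(-15) = -3 - 5/3 = -14/3 ≈ -4.6667)
G(t) = √(-3 + t)
D(X) = -(-4 + X)/(2*(4 + X)) (D(X) = -(X - 4)/(2*(X + 4)) = -(-4 + X)/(2*(4 + X)))
I = -14/3 + √2 (I = -14/3 + √(-3 + 5) = -14/3 + √2 ≈ -3.2525)
(D(2)*I)*4 = (((4 - 1*2)/(2*(4 + 2)))*(-14/3 + √2))*4 = (((½)*(4 - 2)/6)*(-14/3 + √2))*4 = (((½)*(⅙)*2)*(-14/3 + √2))*4 = ((-14/3 + √2)/6)*4 = (-7/9 + √2/6)*4 = -28/9 + 2*√2/3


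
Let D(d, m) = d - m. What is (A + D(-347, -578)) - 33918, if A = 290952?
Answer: 257265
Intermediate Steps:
(A + D(-347, -578)) - 33918 = (290952 + (-347 - 1*(-578))) - 33918 = (290952 + (-347 + 578)) - 33918 = (290952 + 231) - 33918 = 291183 - 33918 = 257265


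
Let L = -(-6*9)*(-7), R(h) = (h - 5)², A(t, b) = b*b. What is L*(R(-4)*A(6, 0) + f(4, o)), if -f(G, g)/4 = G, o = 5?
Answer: 6048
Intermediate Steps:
f(G, g) = -4*G
A(t, b) = b²
R(h) = (-5 + h)²
L = -378 (L = -(-54)*(-7) = -1*378 = -378)
L*(R(-4)*A(6, 0) + f(4, o)) = -378*((-5 - 4)²*0² - 4*4) = -378*((-9)²*0 - 16) = -378*(81*0 - 16) = -378*(0 - 16) = -378*(-16) = 6048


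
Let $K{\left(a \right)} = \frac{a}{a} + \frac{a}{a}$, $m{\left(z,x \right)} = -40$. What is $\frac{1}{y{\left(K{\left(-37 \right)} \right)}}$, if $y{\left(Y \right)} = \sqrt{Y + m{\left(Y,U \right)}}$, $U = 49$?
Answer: $- \frac{i \sqrt{38}}{38} \approx - 0.16222 i$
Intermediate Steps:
$K{\left(a \right)} = 2$ ($K{\left(a \right)} = 1 + 1 = 2$)
$y{\left(Y \right)} = \sqrt{-40 + Y}$ ($y{\left(Y \right)} = \sqrt{Y - 40} = \sqrt{-40 + Y}$)
$\frac{1}{y{\left(K{\left(-37 \right)} \right)}} = \frac{1}{\sqrt{-40 + 2}} = \frac{1}{\sqrt{-38}} = \frac{1}{i \sqrt{38}} = - \frac{i \sqrt{38}}{38}$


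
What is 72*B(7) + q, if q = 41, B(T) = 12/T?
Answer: 1151/7 ≈ 164.43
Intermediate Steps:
72*B(7) + q = 72*(12/7) + 41 = 864/7 + 41 = 1151/7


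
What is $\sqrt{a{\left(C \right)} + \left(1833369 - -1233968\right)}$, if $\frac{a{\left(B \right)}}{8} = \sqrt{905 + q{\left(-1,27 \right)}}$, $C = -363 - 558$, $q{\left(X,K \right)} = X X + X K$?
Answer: $\sqrt{3067337 + 8 \sqrt{879}} \approx 1751.4$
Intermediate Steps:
$q{\left(X,K \right)} = X^{2} + K X$
$C = -921$
$a{\left(B \right)} = 8 \sqrt{879}$ ($a{\left(B \right)} = 8 \sqrt{905 - \left(27 - 1\right)} = 8 \sqrt{905 - 26} = 8 \sqrt{879}$)
$\sqrt{a{\left(C \right)} + \left(1833369 - -1233968\right)} = \sqrt{8 \sqrt{879} + \left(1833369 - -1233968\right)} = \sqrt{8 \sqrt{879} + \left(1833369 + 1233968\right)} = \sqrt{8 \sqrt{879} + 3067337} = \sqrt{3067337 + 8 \sqrt{879}}$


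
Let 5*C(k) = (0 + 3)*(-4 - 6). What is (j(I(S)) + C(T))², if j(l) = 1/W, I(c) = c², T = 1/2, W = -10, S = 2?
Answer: 3721/100 ≈ 37.210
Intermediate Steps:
T = ½ ≈ 0.50000
C(k) = -6 (C(k) = ((0 + 3)*(-4 - 6))/5 = (3*(-10))/5 = (⅕)*(-30) = -6)
j(l) = -⅒ (j(l) = 1/(-10) = -⅒)
(j(I(S)) + C(T))² = (-⅒ - 6)² = (-61/10)² = 3721/100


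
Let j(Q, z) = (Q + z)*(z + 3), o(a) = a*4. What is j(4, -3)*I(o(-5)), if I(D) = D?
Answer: 0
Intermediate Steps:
o(a) = 4*a
j(Q, z) = (3 + z)*(Q + z) (j(Q, z) = (Q + z)*(3 + z) = (3 + z)*(Q + z))
j(4, -3)*I(o(-5)) = ((-3)² + 3*4 + 3*(-3) + 4*(-3))*(4*(-5)) = (9 + 12 - 9 - 12)*(-20) = 0*(-20) = 0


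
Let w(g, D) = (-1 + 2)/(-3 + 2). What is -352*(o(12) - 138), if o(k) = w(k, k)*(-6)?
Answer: 46464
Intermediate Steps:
w(g, D) = -1 (w(g, D) = 1/(-1) = 1*(-1) = -1)
o(k) = 6 (o(k) = -1*(-6) = 6)
-352*(o(12) - 138) = -352*(6 - 138) = -352*(-132) = 46464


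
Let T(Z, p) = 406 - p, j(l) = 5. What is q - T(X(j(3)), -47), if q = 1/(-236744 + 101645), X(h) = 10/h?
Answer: -61199848/135099 ≈ -453.00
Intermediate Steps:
q = -1/135099 (q = 1/(-135099) = -1/135099 ≈ -7.4020e-6)
q - T(X(j(3)), -47) = -1/135099 - (406 - 1*(-47)) = -1/135099 - (406 + 47) = -1/135099 - 1*453 = -1/135099 - 453 = -61199848/135099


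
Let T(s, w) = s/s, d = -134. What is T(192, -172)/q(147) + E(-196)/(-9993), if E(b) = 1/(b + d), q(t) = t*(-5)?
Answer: -219797/161586810 ≈ -0.0013602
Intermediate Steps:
q(t) = -5*t
T(s, w) = 1
E(b) = 1/(-134 + b) (E(b) = 1/(b - 134) = 1/(-134 + b))
T(192, -172)/q(147) + E(-196)/(-9993) = 1/(-5*147) + 1/(-134 - 196*(-9993)) = 1/(-735) - 1/9993/(-330) = 1*(-1/735) - 1/330*(-1/9993) = -1/735 + 1/3297690 = -219797/161586810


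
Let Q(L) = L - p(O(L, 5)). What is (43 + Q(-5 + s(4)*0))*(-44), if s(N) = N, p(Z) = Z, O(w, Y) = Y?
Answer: -1452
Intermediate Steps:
Q(L) = -5 + L (Q(L) = L - 1*5 = L - 5 = -5 + L)
(43 + Q(-5 + s(4)*0))*(-44) = (43 + (-5 + (-5 + 4*0)))*(-44) = (43 + (-5 + (-5 + 0)))*(-44) = (43 + (-5 - 5))*(-44) = (43 - 10)*(-44) = 33*(-44) = -1452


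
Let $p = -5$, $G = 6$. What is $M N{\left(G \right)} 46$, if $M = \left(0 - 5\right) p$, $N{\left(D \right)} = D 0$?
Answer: $0$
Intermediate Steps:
$N{\left(D \right)} = 0$
$M = 25$ ($M = \left(0 - 5\right) \left(-5\right) = \left(-5\right) \left(-5\right) = 25$)
$M N{\left(G \right)} 46 = 25 \cdot 0 \cdot 46 = 0 \cdot 46 = 0$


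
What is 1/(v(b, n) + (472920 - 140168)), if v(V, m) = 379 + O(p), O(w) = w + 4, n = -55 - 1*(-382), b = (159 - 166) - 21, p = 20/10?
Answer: 1/333137 ≈ 3.0018e-6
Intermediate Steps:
p = 2 (p = 20*(⅒) = 2)
b = -28 (b = -7 - 21 = -28)
n = 327 (n = -55 + 382 = 327)
O(w) = 4 + w
v(V, m) = 385 (v(V, m) = 379 + (4 + 2) = 379 + 6 = 385)
1/(v(b, n) + (472920 - 140168)) = 1/(385 + (472920 - 140168)) = 1/(385 + 332752) = 1/333137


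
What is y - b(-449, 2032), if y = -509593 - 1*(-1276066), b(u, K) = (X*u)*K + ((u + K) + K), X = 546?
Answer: 498915786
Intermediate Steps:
b(u, K) = u + 2*K + 546*K*u (b(u, K) = (546*u)*K + ((u + K) + K) = 546*K*u + ((K + u) + K) = 546*K*u + (u + 2*K) = u + 2*K + 546*K*u)
y = 766473 (y = -509593 + 1276066 = 766473)
y - b(-449, 2032) = 766473 - (-449 + 2*2032 + 546*2032*(-449)) = 766473 - (-449 + 4064 - 498152928) = 766473 - 1*(-498149313) = 766473 + 498149313 = 498915786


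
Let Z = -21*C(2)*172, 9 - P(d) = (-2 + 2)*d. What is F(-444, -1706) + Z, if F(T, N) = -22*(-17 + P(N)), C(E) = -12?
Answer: 43520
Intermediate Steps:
P(d) = 9 (P(d) = 9 - (-2 + 2)*d = 9 - 0*d = 9 - 1*0 = 9 + 0 = 9)
F(T, N) = 176 (F(T, N) = -22*(-17 + 9) = -22*(-8) = 176)
Z = 43344 (Z = -21*(-12)*172 = 252*172 = 43344)
F(-444, -1706) + Z = 176 + 43344 = 43520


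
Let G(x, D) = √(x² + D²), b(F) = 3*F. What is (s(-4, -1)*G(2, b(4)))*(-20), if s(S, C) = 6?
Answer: -240*√37 ≈ -1459.9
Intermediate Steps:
G(x, D) = √(D² + x²)
(s(-4, -1)*G(2, b(4)))*(-20) = (6*√((3*4)² + 2²))*(-20) = (6*√(12² + 4))*(-20) = (6*√(144 + 4))*(-20) = (6*√148)*(-20) = (6*(2*√37))*(-20) = (12*√37)*(-20) = -240*√37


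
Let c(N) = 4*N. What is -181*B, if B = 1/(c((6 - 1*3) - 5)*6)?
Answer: 181/48 ≈ 3.7708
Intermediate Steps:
B = -1/48 (B = 1/((4*((6 - 1*3) - 5))*6) = 1/((4*((6 - 3) - 5))*6) = 1/((4*(3 - 5))*6) = 1/((4*(-2))*6) = 1/(-8*6) = 1/(-48) = -1/48 ≈ -0.020833)
-181*B = -181*(-1/48) = 181/48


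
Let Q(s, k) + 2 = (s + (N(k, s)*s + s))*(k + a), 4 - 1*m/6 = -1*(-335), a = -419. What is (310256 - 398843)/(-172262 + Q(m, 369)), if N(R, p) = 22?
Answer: -88587/2210936 ≈ -0.040068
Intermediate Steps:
m = -1986 (m = 24 - (-6)*(-335) = 24 - 6*335 = 24 - 2010 = -1986)
Q(s, k) = -2 + 24*s*(-419 + k) (Q(s, k) = -2 + (s + (22*s + s))*(k - 419) = -2 + (s + 23*s)*(-419 + k) = -2 + (24*s)*(-419 + k) = -2 + 24*s*(-419 + k))
(310256 - 398843)/(-172262 + Q(m, 369)) = (310256 - 398843)/(-172262 + (-2 - 10056*(-1986) + 24*369*(-1986))) = -88587/(-172262 + (-2 + 19971216 - 17588016)) = -88587/(-172262 + 2383198) = -88587/2210936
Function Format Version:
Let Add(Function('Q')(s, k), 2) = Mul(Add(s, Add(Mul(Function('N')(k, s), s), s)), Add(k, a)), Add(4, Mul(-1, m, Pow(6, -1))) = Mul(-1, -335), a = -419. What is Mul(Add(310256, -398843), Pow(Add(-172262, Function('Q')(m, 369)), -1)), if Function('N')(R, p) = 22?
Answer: Rational(-88587, 2210936) ≈ -0.040068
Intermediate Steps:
m = -1986 (m = Add(24, Mul(-6, Mul(-1, -335))) = Add(24, Mul(-6, 335)) = Add(24, -2010) = -1986)
Function('Q')(s, k) = Add(-2, Mul(24, s, Add(-419, k))) (Function('Q')(s, k) = Add(-2, Mul(Add(s, Add(Mul(22, s), s)), Add(k, -419))) = Add(-2, Mul(Add(s, Mul(23, s)), Add(-419, k))) = Add(-2, Mul(Mul(24, s), Add(-419, k))) = Add(-2, Mul(24, s, Add(-419, k))))
Mul(Add(310256, -398843), Pow(Add(-172262, Function('Q')(m, 369)), -1)) = Mul(Add(310256, -398843), Pow(Add(-172262, Add(-2, Mul(-10056, -1986), Mul(24, 369, -1986))), -1)) = Mul(-88587, Pow(Add(-172262, Add(-2, 19971216, -17588016)), -1)) = Mul(-88587, Pow(Add(-172262, 2383198), -1)) = Mul(-88587, Pow(2210936, -1)) = Mul(-88587, Rational(1, 2210936)) = Rational(-88587, 2210936)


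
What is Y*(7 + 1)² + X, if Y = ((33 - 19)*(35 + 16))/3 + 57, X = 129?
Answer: 19009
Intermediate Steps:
Y = 295 (Y = (14*51)*(⅓) + 57 = 714*(⅓) + 57 = 238 + 57 = 295)
Y*(7 + 1)² + X = 295*(7 + 1)² + 129 = 295*8² + 129 = 295*64 + 129 = 18880 + 129 = 19009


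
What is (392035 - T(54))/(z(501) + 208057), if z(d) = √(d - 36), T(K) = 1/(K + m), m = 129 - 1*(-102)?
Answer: 11623101600259/6168499356720 - 55864987*√465/6168499356720 ≈ 1.8841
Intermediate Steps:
m = 231 (m = 129 + 102 = 231)
T(K) = 1/(231 + K) (T(K) = 1/(K + 231) = 1/(231 + K))
z(d) = √(-36 + d)
(392035 - T(54))/(z(501) + 208057) = (392035 - 1/(231 + 54))/(√(-36 + 501) + 208057) = (392035 - 1/285)/(√465 + 208057) = (392035 - 1*1/285)/(208057 + √465) = (392035 - 1/285)/(208057 + √465) = 111729974/(285*(208057 + √465))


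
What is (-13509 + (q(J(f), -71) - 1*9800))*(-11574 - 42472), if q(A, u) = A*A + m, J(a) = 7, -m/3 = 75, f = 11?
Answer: 1269270310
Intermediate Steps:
m = -225 (m = -3*75 = -225)
q(A, u) = -225 + A² (q(A, u) = A*A - 225 = A² - 225 = -225 + A²)
(-13509 + (q(J(f), -71) - 1*9800))*(-11574 - 42472) = (-13509 + ((-225 + 7²) - 1*9800))*(-11574 - 42472) = (-13509 + ((-225 + 49) - 9800))*(-54046) = (-13509 + (-176 - 9800))*(-54046) = (-13509 - 9976)*(-54046) = -23485*(-54046) = 1269270310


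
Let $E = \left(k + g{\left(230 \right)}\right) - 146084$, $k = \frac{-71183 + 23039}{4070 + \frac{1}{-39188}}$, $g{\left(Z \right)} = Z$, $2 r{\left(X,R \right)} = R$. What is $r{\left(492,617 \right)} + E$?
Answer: $- \frac{15477126220871}{106330106} \approx -1.4556 \cdot 10^{5}$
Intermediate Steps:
$r{\left(X,R \right)} = \frac{R}{2}$
$k = - \frac{628889024}{53165053}$ ($k = - \frac{48144}{4070 - \frac{1}{39188}} = - \frac{48144}{\frac{159495159}{39188}} = \left(-48144\right) \frac{39188}{159495159} = - \frac{628889024}{53165053} \approx -11.829$)
$E = - \frac{7754964529286}{53165053}$ ($E = \left(- \frac{628889024}{53165053} + 230\right) - 146084 = \frac{11599073166}{53165053} - 146084 = - \frac{7754964529286}{53165053} \approx -1.4587 \cdot 10^{5}$)
$r{\left(492,617 \right)} + E = \frac{1}{2} \cdot 617 - \frac{7754964529286}{53165053} = \frac{617}{2} - \frac{7754964529286}{53165053} = - \frac{15477126220871}{106330106}$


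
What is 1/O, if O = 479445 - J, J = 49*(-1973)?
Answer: 1/576122 ≈ 1.7357e-6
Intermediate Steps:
J = -96677
O = 576122 (O = 479445 - 1*(-96677) = 479445 + 96677 = 576122)
1/O = 1/576122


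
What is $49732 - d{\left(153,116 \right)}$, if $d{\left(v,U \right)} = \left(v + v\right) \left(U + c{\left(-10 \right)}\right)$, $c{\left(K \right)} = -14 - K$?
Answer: $15460$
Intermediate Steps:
$d{\left(v,U \right)} = 2 v \left(-4 + U\right)$ ($d{\left(v,U \right)} = \left(v + v\right) \left(U - 4\right) = 2 v \left(U + \left(-14 + 10\right)\right) = 2 v \left(U - 4\right) = 2 v \left(-4 + U\right)$)
$49732 - d{\left(153,116 \right)} = 49732 - 2 \cdot 153 \left(-4 + 116\right) = 49732 - 2 \cdot 153 \cdot 112 = 49732 - 34272 = 15460$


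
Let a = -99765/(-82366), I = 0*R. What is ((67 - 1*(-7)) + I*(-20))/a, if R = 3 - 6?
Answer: 6095084/99765 ≈ 61.094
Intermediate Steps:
R = -3
I = 0 (I = 0*(-3) = 0)
a = 99765/82366 (a = -99765*(-1/82366) = 99765/82366 ≈ 1.2112)
((67 - 1*(-7)) + I*(-20))/a = ((67 - 1*(-7)) + 0*(-20))/(99765/82366) = ((67 + 7) + 0)*(82366/99765) = (74 + 0)*(82366/99765) = 74*(82366/99765) = 6095084/99765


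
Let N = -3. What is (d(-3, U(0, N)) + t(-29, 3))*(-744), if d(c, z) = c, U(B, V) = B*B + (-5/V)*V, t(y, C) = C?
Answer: 0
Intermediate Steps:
U(B, V) = -5 + B² (U(B, V) = B² - 5 = -5 + B²)
(d(-3, U(0, N)) + t(-29, 3))*(-744) = (-3 + 3)*(-744) = 0*(-744) = 0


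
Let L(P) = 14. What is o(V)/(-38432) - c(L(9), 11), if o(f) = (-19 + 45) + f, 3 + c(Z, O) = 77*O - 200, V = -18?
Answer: -3093777/4804 ≈ -644.00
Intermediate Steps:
c(Z, O) = -203 + 77*O (c(Z, O) = -3 + (77*O - 200) = -3 + (-200 + 77*O) = -203 + 77*O)
o(f) = 26 + f
o(V)/(-38432) - c(L(9), 11) = (26 - 18)/(-38432) - (-203 + 77*11) = 8*(-1/38432) - (-203 + 847) = -1/4804 - 1*644 = -1/4804 - 644 = -3093777/4804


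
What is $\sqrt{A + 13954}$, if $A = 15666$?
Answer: $2 \sqrt{7405} \approx 172.1$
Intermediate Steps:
$\sqrt{A + 13954} = \sqrt{15666 + 13954} = \sqrt{29620} = 2 \sqrt{7405}$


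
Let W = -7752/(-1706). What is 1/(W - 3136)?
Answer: -853/2671132 ≈ -0.00031934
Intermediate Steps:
W = 3876/853 (W = -7752*(-1/1706) = 3876/853 ≈ 4.5440)
1/(W - 3136) = 1/(3876/853 - 3136) = 1/(-2671132/853) = -853/2671132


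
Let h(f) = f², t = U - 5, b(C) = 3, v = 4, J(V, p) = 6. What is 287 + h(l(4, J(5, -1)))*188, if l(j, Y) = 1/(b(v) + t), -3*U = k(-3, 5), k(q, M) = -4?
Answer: 710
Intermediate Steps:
U = 4/3 (U = -⅓*(-4) = 4/3 ≈ 1.3333)
t = -11/3 (t = 4/3 - 5 = -11/3 ≈ -3.6667)
l(j, Y) = -3/2 (l(j, Y) = 1/(3 - 11/3) = 1/(-⅔) = -3/2)
287 + h(l(4, J(5, -1)))*188 = 287 + (-3/2)²*188 = 287 + (9/4)*188 = 287 + 423 = 710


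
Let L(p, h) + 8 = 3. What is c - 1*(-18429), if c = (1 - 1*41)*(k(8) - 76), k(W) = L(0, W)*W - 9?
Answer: 23429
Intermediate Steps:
L(p, h) = -5 (L(p, h) = -8 + 3 = -5)
k(W) = -9 - 5*W (k(W) = -5*W - 9 = -9 - 5*W)
c = 5000 (c = (1 - 1*41)*((-9 - 5*8) - 76) = (1 - 41)*((-9 - 40) - 76) = -40*(-49 - 76) = -40*(-125) = 5000)
c - 1*(-18429) = 5000 - 1*(-18429) = 5000 + 18429 = 23429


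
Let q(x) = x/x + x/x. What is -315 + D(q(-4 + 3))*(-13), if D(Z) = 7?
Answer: -406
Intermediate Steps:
q(x) = 2 (q(x) = 1 + 1 = 2)
-315 + D(q(-4 + 3))*(-13) = -315 + 7*(-13) = -315 - 91 = -406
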